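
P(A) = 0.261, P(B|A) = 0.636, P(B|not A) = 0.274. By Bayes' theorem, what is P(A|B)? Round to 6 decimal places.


P(A|B) = P(B|A)*P(A) / P(B), P(B) = P(B|A)*P(A) + P(B|not A)*P(not A)
P(B|A)*P(A) = 0.636 * 0.261 = 0.165996
P(B|not A)*P(not A) = 0.274 * 0.739 = 0.202486
P(B) = 0.165996 + 0.202486 = 0.368482
P(A|B) = 0.165996 / 0.368482 ≈ 0.45048605

0.450486


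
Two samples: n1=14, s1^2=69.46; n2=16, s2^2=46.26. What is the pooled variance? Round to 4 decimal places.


sp^2 = ((n1-1)*s1^2 + (n2-1)*s2^2)/(n1+n2-2)
(n1-1)*s1^2 = 13 * 69.46 = 902.98
(n2-1)*s2^2 = 15 * 46.26 = 693.9
numerator = 902.98 + 693.9 = 1596.88
n1+n2-2 = 28
sp^2 = 1596.88 / 28 = 19961/350 ≈ 57.031429

57.0314


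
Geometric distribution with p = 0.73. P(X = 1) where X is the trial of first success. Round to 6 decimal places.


P = (1-p)^(k-1) * p
(1-p)^(k-1) = 0.27^0 = 1
P = 1 * 0.73 = 0.73

0.730000


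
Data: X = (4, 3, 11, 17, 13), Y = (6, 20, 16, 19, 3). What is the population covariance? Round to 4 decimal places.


Cov = (1/n)*sum((xi-xbar)(yi-ybar))
n = 5, xbar = 48/5 = 9.6, ybar = 64/5 = 12.8
sum((xi-xbar)(yi-ybar)) = 7.6
Cov = 7.6 / 5 = 1.52

1.5200


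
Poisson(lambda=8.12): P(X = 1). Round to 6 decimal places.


P = e^(-lam) * lam^k / k!
e^(-8.12) ≈ 0.0002975287
lam^k = 8.12^1 = 8.12
k! = 1! = 1
P = 0.0002975287 * 8.12 / 1 ≈ 0.002416

0.002416


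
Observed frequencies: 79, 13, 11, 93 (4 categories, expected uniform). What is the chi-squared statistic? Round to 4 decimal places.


chi2 = sum((O-E)^2/E), E = total/4
total = 196, E = 196/4 = 49
(79 - 49)^2 / 49 = 900 / 49 = 900/49 ≈ 18.367347
(13 - 49)^2 / 49 = 1296 / 49 = 1296/49 ≈ 26.448980
(11 - 49)^2 / 49 = 1444 / 49 = 1444/49 ≈ 29.469388
(93 - 49)^2 / 49 = 1936 / 49 = 1936/49 ≈ 39.510204
chi2 = 5576/49 ≈ 113.795918

113.7959


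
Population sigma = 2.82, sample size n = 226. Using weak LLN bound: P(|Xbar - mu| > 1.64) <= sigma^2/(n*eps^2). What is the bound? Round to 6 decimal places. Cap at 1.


bound = min(1, sigma^2/(n*eps^2))
sigma^2 = 2.82^2 = 7.9524
n*eps^2 = 226 * 1.64^2 = 226 * 2.6896 = 607.8496
sigma^2/(n*eps^2) = 7.9524 / 607.8496 ≈ 0.01308284

0.013083


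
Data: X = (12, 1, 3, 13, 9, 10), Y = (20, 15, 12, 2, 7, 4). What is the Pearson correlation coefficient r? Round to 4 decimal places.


r = sum((xi-xbar)(yi-ybar)) / sqrt(sum((xi-xbar)^2) * sum((yi-ybar)^2))
n = 6, xbar = 48/6 = 8, ybar = 60/6 = 10
Sxy = sum((xi-xbar)(yi-ybar)) = -60
Sxx = sum((xi-xbar)^2) = 120
Syy = sum((yi-ybar)^2) = 238
sqrt(Sxx*Syy) ≈ 168.997041
r = Sxy / sqrt(Sxx*Syy) = -60 / 168.997041 ≈ -0.355036

-0.3550


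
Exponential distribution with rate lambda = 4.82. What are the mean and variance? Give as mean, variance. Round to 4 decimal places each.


mean = 1/lam, var = 1/lam^2
mean = 1 / 4.82 = 50/241 ≈ 0.207469
lam^2 = 4.82^2 = 23.2324
var = 1 / 23.2324 ≈ 0.043043

0.2075, 0.0430


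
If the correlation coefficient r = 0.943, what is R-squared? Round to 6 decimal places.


R^2 = r^2 = (0.943)^2 = 0.889249

0.889249


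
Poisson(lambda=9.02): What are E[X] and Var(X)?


E[X] = Var(X) = lambda = 9.02

9.02, 9.02


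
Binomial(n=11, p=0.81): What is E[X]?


E[X] = n*p = 11 * 0.81 = 8.91

8.91


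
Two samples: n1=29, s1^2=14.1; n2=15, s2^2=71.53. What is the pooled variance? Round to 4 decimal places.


sp^2 = ((n1-1)*s1^2 + (n2-1)*s2^2)/(n1+n2-2)
(n1-1)*s1^2 = 28 * 14.1 = 394.8
(n2-1)*s2^2 = 14 * 71.53 = 1001.42
numerator = 394.8 + 1001.42 = 1396.22
n1+n2-2 = 42
sp^2 = 1396.22 / 42 = 9973/300 ≈ 33.243333

33.2433


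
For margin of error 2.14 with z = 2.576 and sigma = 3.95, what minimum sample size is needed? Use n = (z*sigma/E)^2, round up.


z*sigma/E = 2.576 * 3.95 / 2.14 = 12719/2675 ≈ 4.754766
(z*sigma/E)^2 ≈ 22.607803
round up: n = 23

23


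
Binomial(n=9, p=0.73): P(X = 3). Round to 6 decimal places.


P = C(n,k) * p^k * (1-p)^(n-k)
C(9,3) = 84
p^k = 0.73^3 = 0.389017
(1-p)^(n-k) = 0.27^6 ≈ 0.0003874205
P = 84 * 0.389017 * 0.0003874205 ≈ 0.012660

0.012660


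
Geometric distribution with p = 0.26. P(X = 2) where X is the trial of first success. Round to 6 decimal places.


P = (1-p)^(k-1) * p
(1-p)^(k-1) = 0.74^1 = 0.74
P = 0.74 * 0.26 = 0.1924

0.192400


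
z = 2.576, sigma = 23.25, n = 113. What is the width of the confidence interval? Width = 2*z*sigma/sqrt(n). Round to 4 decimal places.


width = 2*z*sigma/sqrt(n)
2*z*sigma = 2 * 2.576 * 23.25 = 119.784
sqrt(113) ≈ 10.630146
width = 119.784 / 10.630146 ≈ 11.268331

11.2683


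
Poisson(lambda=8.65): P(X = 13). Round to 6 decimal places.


P = e^(-lam) * lam^k / k!
e^(-8.65) ≈ 0.0001751268
lam^k = 8.65^13 ≈ 1517781996498.989251
k! = 13! = 6227020800
P = 0.0001751268 * 1517781996498.989251 / 6227020800 ≈ 0.042686

0.042686


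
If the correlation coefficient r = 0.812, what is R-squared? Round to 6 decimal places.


R^2 = r^2 = (0.812)^2 = 0.659344

0.659344


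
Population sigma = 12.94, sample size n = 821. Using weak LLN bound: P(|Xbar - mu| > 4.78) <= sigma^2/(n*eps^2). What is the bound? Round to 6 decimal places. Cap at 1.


bound = min(1, sigma^2/(n*eps^2))
sigma^2 = 12.94^2 = 167.4436
n*eps^2 = 821 * 4.78^2 = 821 * 22.8484 = 18758.5364
sigma^2/(n*eps^2) = 167.4436 / 18758.5364 ≈ 0.00892626

0.008926


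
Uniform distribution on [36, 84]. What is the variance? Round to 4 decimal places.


Var = (b-a)^2 / 12
(b-a)^2 = (84 - 36)^2 = 2304
Var = 2304/12 = 192

192.0000


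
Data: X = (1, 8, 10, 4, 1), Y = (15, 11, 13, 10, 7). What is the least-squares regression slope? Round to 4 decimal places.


b = sum((xi-xbar)(yi-ybar)) / sum((xi-xbar)^2)
n = 5, xbar = 24/5 = 4.8, ybar = 56/5 = 11.2
Sxy = sum((xi-xbar)(yi-ybar)) = 11.2
Sxx = sum((xi-xbar)^2) = 66.8
b = Sxy / Sxx = 28/167 ≈ 0.167665

0.1677


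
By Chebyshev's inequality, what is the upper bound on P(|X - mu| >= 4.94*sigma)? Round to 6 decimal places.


P <= 1/k^2
k^2 = 4.94^2 = 24.4036
1/k^2 = 1 / 24.4036 ≈ 0.04097756

0.040978


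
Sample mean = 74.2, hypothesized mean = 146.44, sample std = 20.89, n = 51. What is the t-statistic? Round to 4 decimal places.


t = (xbar - mu0) / (s/sqrt(n))
xbar - mu0 = 74.2 - 146.44 = -72.24
sqrt(51) ≈ 7.14142843
s/sqrt(n) = 20.89 / 7.14142843 ≈ 2.92518510
t = -72.24 / 2.92518510 ≈ -24.695873

-24.6959


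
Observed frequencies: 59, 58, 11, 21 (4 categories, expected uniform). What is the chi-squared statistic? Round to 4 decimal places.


chi2 = sum((O-E)^2/E), E = total/4
total = 149, E = 149/4 = 37.25
(59 - 37.25)^2 / 37.25 = 473.0625 / 37.25 = 7569/596 ≈ 12.699664
(58 - 37.25)^2 / 37.25 = 430.5625 / 37.25 = 6889/596 ≈ 11.558725
(11 - 37.25)^2 / 37.25 = 689.0625 / 37.25 = 11025/596 ≈ 18.498322
(21 - 37.25)^2 / 37.25 = 264.0625 / 37.25 = 4225/596 ≈ 7.088926
chi2 = 7427/149 ≈ 49.845638

49.8456


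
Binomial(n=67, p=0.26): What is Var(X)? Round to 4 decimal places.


Var = n*p*(1-p) = 67 * 0.26 * 0.74 = 12.8908

12.8908


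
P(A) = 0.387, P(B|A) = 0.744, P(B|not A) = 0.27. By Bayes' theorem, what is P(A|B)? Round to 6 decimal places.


P(A|B) = P(B|A)*P(A) / P(B), P(B) = P(B|A)*P(A) + P(B|not A)*P(not A)
P(B|A)*P(A) = 0.744 * 0.387 = 0.287928
P(B|not A)*P(not A) = 0.27 * 0.613 = 0.16551
P(B) = 0.287928 + 0.16551 = 0.453438
P(A|B) = 0.287928 / 0.453438 = 5332/8397 ≈ 0.63498869

0.634989


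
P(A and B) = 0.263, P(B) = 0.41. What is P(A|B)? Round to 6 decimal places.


P(A|B) = P(A and B) / P(B) = 0.263 / 0.41 = 263/410 ≈ 0.64146341

0.641463


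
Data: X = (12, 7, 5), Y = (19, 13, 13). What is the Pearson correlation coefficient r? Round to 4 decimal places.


r = sum((xi-xbar)(yi-ybar)) / sqrt(sum((xi-xbar)^2) * sum((yi-ybar)^2))
n = 3, xbar = 24/3 = 8, ybar = 45/3 = 15
Sxy = sum((xi-xbar)(yi-ybar)) = 24
Sxx = sum((xi-xbar)^2) = 26
Syy = sum((yi-ybar)^2) = 24
sqrt(Sxx*Syy) ≈ 24.979992
r = Sxy / sqrt(Sxx*Syy) = 24 / 24.979992 ≈ 0.960769

0.9608


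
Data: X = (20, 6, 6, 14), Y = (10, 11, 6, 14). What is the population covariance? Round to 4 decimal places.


Cov = (1/n)*sum((xi-xbar)(yi-ybar))
n = 4, xbar = 46/4 = 11.5, ybar = 41/4 = 10.25
sum((xi-xbar)(yi-ybar)) = 26.5
Cov = 26.5 / 4 = 6.625

6.6250


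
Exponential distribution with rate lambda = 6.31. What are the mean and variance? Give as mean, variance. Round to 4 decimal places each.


mean = 1/lam, var = 1/lam^2
mean = 1 / 6.31 = 100/631 ≈ 0.158479
lam^2 = 6.31^2 = 39.8161
var = 1 / 39.8161 ≈ 0.025115

0.1585, 0.0251


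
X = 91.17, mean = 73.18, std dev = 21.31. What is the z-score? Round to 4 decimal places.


z = (X - mu) / sigma
X - mu = 91.17 - 73.18 = 17.99
z = 17.99 / 21.31 = 1799/2131 ≈ 0.844205

0.8442


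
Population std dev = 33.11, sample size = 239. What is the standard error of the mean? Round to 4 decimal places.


SE = sigma / sqrt(n)
sqrt(239) ≈ 15.459625
SE = 33.11 / 15.459625 ≈ 2.141708

2.1417


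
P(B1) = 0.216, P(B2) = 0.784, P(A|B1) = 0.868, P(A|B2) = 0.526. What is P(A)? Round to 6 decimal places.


P(A) = P(A|B1)*P(B1) + P(A|B2)*P(B2)
P(A|B1)*P(B1) = 0.868 * 0.216 = 0.187488
P(A|B2)*P(B2) = 0.526 * 0.784 = 0.412384
P(A) = 0.187488 + 0.412384 = 0.599872

0.599872


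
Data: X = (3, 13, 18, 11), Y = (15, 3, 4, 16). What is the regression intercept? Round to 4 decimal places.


a = ybar - b*xbar, where b = sum((xi-xbar)(yi-ybar)) / sum((xi-xbar)^2)
n = 4, xbar = 45/4 = 11.25, ybar = 38/4 = 9.5
Sxy = sum((xi-xbar)(yi-ybar)) = -95.5
Sxx = sum((xi-xbar)^2) = 116.75
b = Sxy / Sxx = -382/467 ≈ -0.817987
a = 9.5 - (-0.817987) * 11.25 = 8734/467 ≈ 18.702355

18.7024


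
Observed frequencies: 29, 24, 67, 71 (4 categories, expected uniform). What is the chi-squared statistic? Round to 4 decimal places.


chi2 = sum((O-E)^2/E), E = total/4
total = 191, E = 191/4 = 47.75
(29 - 47.75)^2 / 47.75 = 351.5625 / 47.75 = 5625/764 ≈ 7.362565
(24 - 47.75)^2 / 47.75 = 564.0625 / 47.75 = 9025/764 ≈ 11.812827
(67 - 47.75)^2 / 47.75 = 370.5625 / 47.75 = 5929/764 ≈ 7.760471
(71 - 47.75)^2 / 47.75 = 540.5625 / 47.75 = 8649/764 ≈ 11.320681
chi2 = 7307/191 ≈ 38.256545

38.2565


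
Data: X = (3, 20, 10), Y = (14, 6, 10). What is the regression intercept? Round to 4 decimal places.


a = ybar - b*xbar, where b = sum((xi-xbar)(yi-ybar)) / sum((xi-xbar)^2)
n = 3, xbar = 33/3 = 11, ybar = 30/3 = 10
Sxy = sum((xi-xbar)(yi-ybar)) = -68
Sxx = sum((xi-xbar)^2) = 146
b = Sxy / Sxx = -34/73 ≈ -0.465753
a = 10 - (-0.465753) * 11 = 1104/73 ≈ 15.123288

15.1233


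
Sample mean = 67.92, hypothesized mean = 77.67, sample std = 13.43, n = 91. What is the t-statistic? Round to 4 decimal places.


t = (xbar - mu0) / (s/sqrt(n))
xbar - mu0 = 67.92 - 77.67 = -9.75
sqrt(91) ≈ 9.53939201
s/sqrt(n) = 13.43 / 9.53939201 ≈ 1.40784654
t = -9.75 / 1.40784654 ≈ -6.925471

-6.9255


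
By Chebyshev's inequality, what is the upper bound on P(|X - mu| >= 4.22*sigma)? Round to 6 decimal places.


P <= 1/k^2
k^2 = 4.22^2 = 17.8084
1/k^2 = 1 / 17.8084 ≈ 0.05615328

0.056153


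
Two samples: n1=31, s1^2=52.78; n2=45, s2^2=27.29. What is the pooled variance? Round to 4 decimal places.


sp^2 = ((n1-1)*s1^2 + (n2-1)*s2^2)/(n1+n2-2)
(n1-1)*s1^2 = 30 * 52.78 = 1583.4
(n2-1)*s2^2 = 44 * 27.29 = 1200.76
numerator = 1583.4 + 1200.76 = 2784.16
n1+n2-2 = 74
sp^2 = 2784.16 / 74 = 34802/925 ≈ 37.623784

37.6238


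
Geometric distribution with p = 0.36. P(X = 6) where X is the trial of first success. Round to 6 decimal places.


P = (1-p)^(k-1) * p
(1-p)^(k-1) = 0.64^5 ≈ 0.1073742
P = 0.1073742 * 0.36 ≈ 0.03865471

0.038655


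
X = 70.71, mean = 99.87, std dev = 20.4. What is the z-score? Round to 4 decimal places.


z = (X - mu) / sigma
X - mu = 70.71 - 99.87 = -29.16
z = -29.16 / 20.4 = -243/170 ≈ -1.429412

-1.4294


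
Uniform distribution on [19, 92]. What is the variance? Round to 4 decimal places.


Var = (b-a)^2 / 12
(b-a)^2 = (92 - 19)^2 = 5329
Var = 5329/12 ≈ 444.083333

444.0833


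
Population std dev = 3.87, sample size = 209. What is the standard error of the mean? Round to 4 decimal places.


SE = sigma / sqrt(n)
sqrt(209) ≈ 14.456832
SE = 3.87 / 14.456832 ≈ 0.267693

0.2677


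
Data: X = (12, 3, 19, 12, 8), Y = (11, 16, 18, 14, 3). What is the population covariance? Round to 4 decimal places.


Cov = (1/n)*sum((xi-xbar)(yi-ybar))
n = 5, xbar = 54/5 = 10.8, ybar = 62/5 = 12.4
sum((xi-xbar)(yi-ybar)) = 44.4
Cov = 44.4 / 5 = 8.88

8.8800


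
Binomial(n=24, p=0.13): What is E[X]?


E[X] = n*p = 24 * 0.13 = 3.12

3.12


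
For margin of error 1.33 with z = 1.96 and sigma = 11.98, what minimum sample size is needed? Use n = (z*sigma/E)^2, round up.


z*sigma/E = 1.96 * 11.98 / 1.33 = 8386/475 ≈ 17.654737
(z*sigma/E)^2 ≈ 311.689733
round up: n = 312

312


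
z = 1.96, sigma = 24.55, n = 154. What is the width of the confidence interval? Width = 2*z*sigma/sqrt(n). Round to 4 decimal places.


width = 2*z*sigma/sqrt(n)
2*z*sigma = 2 * 1.96 * 24.55 = 96.236
sqrt(154) ≈ 12.409674
width = 96.236 / 12.409674 ≈ 7.754918

7.7549


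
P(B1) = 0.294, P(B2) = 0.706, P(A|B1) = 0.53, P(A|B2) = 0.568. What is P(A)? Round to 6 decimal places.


P(A) = P(A|B1)*P(B1) + P(A|B2)*P(B2)
P(A|B1)*P(B1) = 0.53 * 0.294 = 0.15582
P(A|B2)*P(B2) = 0.568 * 0.706 = 0.401008
P(A) = 0.15582 + 0.401008 = 0.556828

0.556828


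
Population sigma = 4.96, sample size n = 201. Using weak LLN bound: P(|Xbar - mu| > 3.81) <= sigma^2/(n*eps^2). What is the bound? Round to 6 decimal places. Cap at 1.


bound = min(1, sigma^2/(n*eps^2))
sigma^2 = 4.96^2 = 24.6016
n*eps^2 = 201 * 3.81^2 = 201 * 14.5161 = 2917.7361
sigma^2/(n*eps^2) = 24.6016 / 2917.7361 ≈ 0.00843174

0.008432


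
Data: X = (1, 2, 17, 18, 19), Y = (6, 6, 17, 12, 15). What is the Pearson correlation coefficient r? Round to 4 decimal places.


r = sum((xi-xbar)(yi-ybar)) / sqrt(sum((xi-xbar)^2) * sum((yi-ybar)^2))
n = 5, xbar = 57/5 = 11.4, ybar = 56/5 = 11.2
Sxy = sum((xi-xbar)(yi-ybar)) = 169.6
Sxx = sum((xi-xbar)^2) = 329.2
Syy = sum((yi-ybar)^2) = 102.8
sqrt(Sxx*Syy) ≈ 183.961300
r = Sxy / sqrt(Sxx*Syy) = 169.6 / 183.961300 ≈ 0.921933

0.9219


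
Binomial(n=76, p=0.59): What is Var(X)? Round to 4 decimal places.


Var = n*p*(1-p) = 76 * 0.59 * 0.41 = 18.3844

18.3844


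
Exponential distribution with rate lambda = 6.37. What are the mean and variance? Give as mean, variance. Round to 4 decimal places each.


mean = 1/lam, var = 1/lam^2
mean = 1 / 6.37 = 100/637 ≈ 0.156986
lam^2 = 6.37^2 = 40.5769
var = 1 / 40.5769 ≈ 0.024645

0.1570, 0.0246


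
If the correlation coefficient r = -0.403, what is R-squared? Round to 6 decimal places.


R^2 = r^2 = (-0.403)^2 = 0.162409

0.162409


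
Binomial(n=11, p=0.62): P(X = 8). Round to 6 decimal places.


P = C(n,k) * p^k * (1-p)^(n-k)
C(11,8) = 165
p^k = 0.62^8 ≈ 0.02183401
(1-p)^(n-k) = 0.38^3 = 0.054872
P = 165 * 0.02183401 * 0.054872 ≈ 0.197683

0.197683


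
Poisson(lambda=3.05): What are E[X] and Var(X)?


E[X] = Var(X) = lambda = 3.05

3.05, 3.05


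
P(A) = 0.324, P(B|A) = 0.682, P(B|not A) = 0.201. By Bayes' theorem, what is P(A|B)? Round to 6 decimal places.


P(A|B) = P(B|A)*P(A) / P(B), P(B) = P(B|A)*P(A) + P(B|not A)*P(not A)
P(B|A)*P(A) = 0.682 * 0.324 = 0.220968
P(B|not A)*P(not A) = 0.201 * 0.676 = 0.135876
P(B) = 0.220968 + 0.135876 = 0.356844
P(A|B) = 0.220968 / 0.356844 ≈ 0.61922857

0.619229


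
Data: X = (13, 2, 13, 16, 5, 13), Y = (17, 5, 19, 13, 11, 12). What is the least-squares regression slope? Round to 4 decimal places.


b = sum((xi-xbar)(yi-ybar)) / sum((xi-xbar)^2)
n = 6, xbar = 62/6 = 31/3 ≈ 10.333333, ybar = 77/6 ≈ 12.833333
Sxy = sum((xi-xbar)(yi-ybar)) = 304/3 ≈ 101.333333
Sxx = sum((xi-xbar)^2) = 454/3 ≈ 151.333333
b = Sxy / Sxx = 152/227 ≈ 0.669604

0.6696


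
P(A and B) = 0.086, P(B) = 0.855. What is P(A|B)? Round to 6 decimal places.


P(A|B) = P(A and B) / P(B) = 0.086 / 0.855 = 86/855 ≈ 0.10058480

0.100585


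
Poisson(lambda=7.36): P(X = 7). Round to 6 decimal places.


P = e^(-lam) * lam^k / k!
e^(-7.36) ≈ 0.0006361985
lam^k = 7.36^7 ≈ 1169889.115476
k! = 7! = 5040
P = 0.0006361985 * 1169889.115476 / 5040 ≈ 0.147675

0.147675


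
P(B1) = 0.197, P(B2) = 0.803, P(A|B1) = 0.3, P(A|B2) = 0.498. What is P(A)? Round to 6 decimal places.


P(A) = P(A|B1)*P(B1) + P(A|B2)*P(B2)
P(A|B1)*P(B1) = 0.3 * 0.197 = 0.0591
P(A|B2)*P(B2) = 0.498 * 0.803 = 0.399894
P(A) = 0.0591 + 0.399894 = 0.458994

0.458994


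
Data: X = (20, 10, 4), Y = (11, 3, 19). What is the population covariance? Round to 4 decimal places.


Cov = (1/n)*sum((xi-xbar)(yi-ybar))
n = 3, xbar = 34/3 ≈ 11.333333, ybar = 33/3 = 11
sum((xi-xbar)(yi-ybar)) = -48
Cov = -48 / 3 = -16

-16.0000


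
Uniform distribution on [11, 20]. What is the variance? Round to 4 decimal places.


Var = (b-a)^2 / 12
(b-a)^2 = (20 - 11)^2 = 81
Var = 81/12 = 6.75

6.7500


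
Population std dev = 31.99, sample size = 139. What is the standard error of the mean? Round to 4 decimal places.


SE = sigma / sqrt(n)
sqrt(139) ≈ 11.789826
SE = 31.99 / 11.789826 ≈ 2.713356

2.7134


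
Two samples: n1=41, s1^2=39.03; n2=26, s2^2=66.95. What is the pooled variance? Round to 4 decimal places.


sp^2 = ((n1-1)*s1^2 + (n2-1)*s2^2)/(n1+n2-2)
(n1-1)*s1^2 = 40 * 39.03 = 1561.2
(n2-1)*s2^2 = 25 * 66.95 = 1673.75
numerator = 1561.2 + 1673.75 = 3234.95
n1+n2-2 = 65
sp^2 = 3234.95 / 65 = 64699/1300 ≈ 49.768462

49.7685


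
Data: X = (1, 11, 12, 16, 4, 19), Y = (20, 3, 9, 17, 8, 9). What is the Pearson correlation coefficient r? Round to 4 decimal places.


r = sum((xi-xbar)(yi-ybar)) / sqrt(sum((xi-xbar)^2) * sum((yi-ybar)^2))
n = 6, xbar = 63/6 = 10.5, ybar = 66/6 = 11
Sxy = sum((xi-xbar)(yi-ybar)) = -57
Sxx = sum((xi-xbar)^2) = 237.5
Syy = sum((yi-ybar)^2) = 198
sqrt(Sxx*Syy) ≈ 216.852484
r = Sxy / sqrt(Sxx*Syy) = -57 / 216.852484 ≈ -0.262851

-0.2629


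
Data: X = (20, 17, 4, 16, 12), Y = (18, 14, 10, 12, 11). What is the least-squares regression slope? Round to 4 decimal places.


b = sum((xi-xbar)(yi-ybar)) / sum((xi-xbar)^2)
n = 5, xbar = 69/5 = 13.8, ybar = 65/5 = 13
Sxy = sum((xi-xbar)(yi-ybar)) = 65
Sxx = sum((xi-xbar)^2) = 152.8
b = Sxy / Sxx = 325/764 ≈ 0.425393

0.4254


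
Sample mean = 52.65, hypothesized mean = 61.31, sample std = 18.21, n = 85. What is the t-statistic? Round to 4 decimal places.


t = (xbar - mu0) / (s/sqrt(n))
xbar - mu0 = 52.65 - 61.31 = -8.66
sqrt(85) ≈ 9.21954446
s/sqrt(n) = 18.21 / 9.21954446 ≈ 1.97515182
t = -8.66 / 1.97515182 ≈ -4.384473

-4.3845


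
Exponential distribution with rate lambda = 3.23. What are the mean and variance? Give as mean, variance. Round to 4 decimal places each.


mean = 1/lam, var = 1/lam^2
mean = 1 / 3.23 = 100/323 ≈ 0.309598
lam^2 = 3.23^2 = 10.4329
var = 1 / 10.4329 ≈ 0.095851

0.3096, 0.0959


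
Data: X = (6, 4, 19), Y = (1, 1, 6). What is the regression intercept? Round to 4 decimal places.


a = ybar - b*xbar, where b = sum((xi-xbar)(yi-ybar)) / sum((xi-xbar)^2)
n = 3, xbar = 29/3 ≈ 9.666667, ybar = 8/3 ≈ 2.666667
Sxy = sum((xi-xbar)(yi-ybar)) = 140/3 ≈ 46.666667
Sxx = sum((xi-xbar)^2) = 398/3 ≈ 132.666667
b = Sxy / Sxx = 70/199 ≈ 0.351759
a = 2.666667 - 0.351759 * 9.666667 = -146/199 ≈ -0.733668

-0.7337


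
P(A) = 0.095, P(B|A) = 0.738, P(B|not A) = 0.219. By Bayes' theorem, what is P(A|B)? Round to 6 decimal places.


P(A|B) = P(B|A)*P(A) / P(B), P(B) = P(B|A)*P(A) + P(B|not A)*P(not A)
P(B|A)*P(A) = 0.738 * 0.095 = 0.07011
P(B|not A)*P(not A) = 0.219 * 0.905 = 0.198195
P(B) = 0.07011 + 0.198195 = 0.268305
P(A|B) = 0.07011 / 0.268305 ≈ 0.26130709

0.261307


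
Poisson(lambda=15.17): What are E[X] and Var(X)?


E[X] = Var(X) = lambda = 15.17

15.17, 15.17


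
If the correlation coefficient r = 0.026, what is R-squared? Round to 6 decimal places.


R^2 = r^2 = (0.026)^2 = 0.000676

0.000676


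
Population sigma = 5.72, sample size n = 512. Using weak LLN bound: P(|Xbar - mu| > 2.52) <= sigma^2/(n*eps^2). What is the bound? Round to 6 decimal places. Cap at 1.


bound = min(1, sigma^2/(n*eps^2))
sigma^2 = 5.72^2 = 32.7184
n*eps^2 = 512 * 2.52^2 = 512 * 6.3504 = 3251.4048
sigma^2/(n*eps^2) = 32.7184 / 3251.4048 ≈ 0.01006285

0.010063


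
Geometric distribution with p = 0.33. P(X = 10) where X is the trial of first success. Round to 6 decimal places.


P = (1-p)^(k-1) * p
(1-p)^(k-1) = 0.67^9 ≈ 0.02720653
P = 0.02720653 * 0.33 ≈ 0.008978156

0.008978


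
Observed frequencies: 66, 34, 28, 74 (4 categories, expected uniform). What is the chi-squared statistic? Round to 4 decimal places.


chi2 = sum((O-E)^2/E), E = total/4
total = 202, E = 202/4 = 50.5
(66 - 50.5)^2 / 50.5 = 240.25 / 50.5 = 961/202 ≈ 4.757426
(34 - 50.5)^2 / 50.5 = 272.25 / 50.5 = 1089/202 ≈ 5.391089
(28 - 50.5)^2 / 50.5 = 506.25 / 50.5 = 2025/202 ≈ 10.024752
(74 - 50.5)^2 / 50.5 = 552.25 / 50.5 = 2209/202 ≈ 10.935644
chi2 = 3142/101 ≈ 31.108911

31.1089


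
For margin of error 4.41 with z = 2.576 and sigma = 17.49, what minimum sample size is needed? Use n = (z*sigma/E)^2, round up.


z*sigma/E = 2.576 * 17.49 / 4.41 = 26818/2625 ≈ 10.216381
(z*sigma/E)^2 ≈ 104.374440
round up: n = 105

105


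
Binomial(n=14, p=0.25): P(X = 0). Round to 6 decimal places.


P = C(n,k) * p^k * (1-p)^(n-k)
C(14,0) = 1
p^k = 0.25^0 = 1
(1-p)^(n-k) = 0.75^14 ≈ 0.01781795
P = 1 * 1 * 0.01781795 ≈ 0.017818

0.017818


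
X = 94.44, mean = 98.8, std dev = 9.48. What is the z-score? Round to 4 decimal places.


z = (X - mu) / sigma
X - mu = 94.44 - 98.8 = -4.36
z = -4.36 / 9.48 = -109/237 ≈ -0.459916

-0.4599


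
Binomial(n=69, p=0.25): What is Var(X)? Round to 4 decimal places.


Var = n*p*(1-p) = 69 * 0.25 * 0.75 = 12.9375

12.9375


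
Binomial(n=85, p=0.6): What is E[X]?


E[X] = n*p = 85 * 0.6 = 51

51


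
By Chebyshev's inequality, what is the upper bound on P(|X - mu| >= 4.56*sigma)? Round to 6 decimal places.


P <= 1/k^2
k^2 = 4.56^2 = 20.7936
1/k^2 = 1 / 20.7936 ≈ 0.04809172

0.048092


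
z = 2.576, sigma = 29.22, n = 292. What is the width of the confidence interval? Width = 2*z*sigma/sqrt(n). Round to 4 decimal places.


width = 2*z*sigma/sqrt(n)
2*z*sigma = 2 * 2.576 * 29.22 = 150.54144
sqrt(292) ≈ 17.088007
width = 150.54144 / 17.088007 ≈ 8.809771

8.8098


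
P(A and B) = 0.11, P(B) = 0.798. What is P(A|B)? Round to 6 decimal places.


P(A|B) = P(A and B) / P(B) = 0.11 / 0.798 = 55/399 ≈ 0.13784461

0.137845


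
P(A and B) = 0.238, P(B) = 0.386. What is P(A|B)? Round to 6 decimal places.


P(A|B) = P(A and B) / P(B) = 0.238 / 0.386 = 119/193 ≈ 0.61658031

0.616580


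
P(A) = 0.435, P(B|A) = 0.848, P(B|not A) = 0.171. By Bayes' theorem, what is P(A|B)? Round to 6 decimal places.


P(A|B) = P(B|A)*P(A) / P(B), P(B) = P(B|A)*P(A) + P(B|not A)*P(not A)
P(B|A)*P(A) = 0.848 * 0.435 = 0.36888
P(B|not A)*P(not A) = 0.171 * 0.565 = 0.096615
P(B) = 0.36888 + 0.096615 = 0.465495
P(A|B) = 0.36888 / 0.465495 ≈ 0.79244675

0.792447


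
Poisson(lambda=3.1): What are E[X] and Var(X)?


E[X] = Var(X) = lambda = 3.1

3.1, 3.1


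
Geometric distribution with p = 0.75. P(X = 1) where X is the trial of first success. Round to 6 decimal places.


P = (1-p)^(k-1) * p
(1-p)^(k-1) = 0.25^0 = 1
P = 1 * 0.75 = 0.75

0.750000


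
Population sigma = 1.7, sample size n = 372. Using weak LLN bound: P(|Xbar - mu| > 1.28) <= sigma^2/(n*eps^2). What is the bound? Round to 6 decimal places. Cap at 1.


bound = min(1, sigma^2/(n*eps^2))
sigma^2 = 1.7^2 = 2.89
n*eps^2 = 372 * 1.28^2 = 372 * 1.6384 = 609.4848
sigma^2/(n*eps^2) = 2.89 / 609.4848 ≈ 0.00474171

0.004742


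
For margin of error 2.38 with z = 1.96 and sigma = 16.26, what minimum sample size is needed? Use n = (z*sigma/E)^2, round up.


z*sigma/E = 1.96 * 16.26 / 2.38 = 5691/425 ≈ 13.390588
(z*sigma/E)^2 ≈ 179.307853
round up: n = 180

180


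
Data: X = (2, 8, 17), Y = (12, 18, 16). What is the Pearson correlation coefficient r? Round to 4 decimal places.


r = sum((xi-xbar)(yi-ybar)) / sqrt(sum((xi-xbar)^2) * sum((yi-ybar)^2))
n = 3, xbar = 27/3 = 9, ybar = 46/3 ≈ 15.333333
Sxy = sum((xi-xbar)(yi-ybar)) = 26
Sxx = sum((xi-xbar)^2) = 114
Syy = sum((yi-ybar)^2) = 56/3 ≈ 18.666667
sqrt(Sxx*Syy) ≈ 46.130250
r = Sxy / sqrt(Sxx*Syy) = 26 / 46.130250 ≈ 0.563621

0.5636


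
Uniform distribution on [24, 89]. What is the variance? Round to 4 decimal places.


Var = (b-a)^2 / 12
(b-a)^2 = (89 - 24)^2 = 4225
Var = 4225/12 ≈ 352.083333

352.0833


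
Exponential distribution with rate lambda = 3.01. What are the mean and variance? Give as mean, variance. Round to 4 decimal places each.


mean = 1/lam, var = 1/lam^2
mean = 1 / 3.01 = 100/301 ≈ 0.332226
lam^2 = 3.01^2 = 9.0601
var = 1 / 9.0601 ≈ 0.110374

0.3322, 0.1104


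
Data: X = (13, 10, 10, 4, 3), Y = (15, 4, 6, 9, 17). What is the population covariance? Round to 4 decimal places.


Cov = (1/n)*sum((xi-xbar)(yi-ybar))
n = 5, xbar = 40/5 = 8, ybar = 51/5 = 10.2
sum((xi-xbar)(yi-ybar)) = -26
Cov = -26 / 5 = -5.2

-5.2000


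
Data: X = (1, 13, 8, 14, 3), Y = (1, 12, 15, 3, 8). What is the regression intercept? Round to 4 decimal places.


a = ybar - b*xbar, where b = sum((xi-xbar)(yi-ybar)) / sum((xi-xbar)^2)
n = 5, xbar = 39/5 = 7.8, ybar = 39/5 = 7.8
Sxy = sum((xi-xbar)(yi-ybar)) = 38.8
Sxx = sum((xi-xbar)^2) = 134.8
b = Sxy / Sxx = 97/337 ≈ 0.287834
a = 7.8 - 0.287834 * 7.8 = 1872/337 ≈ 5.554896

5.5549


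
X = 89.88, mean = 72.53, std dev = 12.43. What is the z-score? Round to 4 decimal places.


z = (X - mu) / sigma
X - mu = 89.88 - 72.53 = 17.35
z = 17.35 / 12.43 = 1735/1243 ≈ 1.395817

1.3958


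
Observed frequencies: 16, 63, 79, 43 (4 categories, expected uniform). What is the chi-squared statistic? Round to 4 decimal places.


chi2 = sum((O-E)^2/E), E = total/4
total = 201, E = 201/4 = 50.25
(16 - 50.25)^2 / 50.25 = 1173.0625 / 50.25 = 18769/804 ≈ 23.344527
(63 - 50.25)^2 / 50.25 = 162.5625 / 50.25 = 867/268 ≈ 3.235075
(79 - 50.25)^2 / 50.25 = 826.5625 / 50.25 = 13225/804 ≈ 16.449005
(43 - 50.25)^2 / 50.25 = 52.5625 / 50.25 = 841/804 ≈ 1.046020
chi2 = 2953/67 ≈ 44.074627

44.0746


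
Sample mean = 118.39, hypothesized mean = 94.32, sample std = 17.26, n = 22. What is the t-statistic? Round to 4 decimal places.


t = (xbar - mu0) / (s/sqrt(n))
xbar - mu0 = 118.39 - 94.32 = 24.07
sqrt(22) ≈ 4.69041576
s/sqrt(n) = 17.26 / 4.69041576 ≈ 3.67984436
t = 24.07 / 3.67984436 ≈ 6.541038

6.5410


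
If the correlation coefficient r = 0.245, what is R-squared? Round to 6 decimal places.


R^2 = r^2 = (0.245)^2 = 0.060025

0.060025


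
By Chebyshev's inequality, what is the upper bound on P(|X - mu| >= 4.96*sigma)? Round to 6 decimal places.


P <= 1/k^2
k^2 = 4.96^2 = 24.6016
1/k^2 = 1 / 24.6016 ≈ 0.04064776

0.040648


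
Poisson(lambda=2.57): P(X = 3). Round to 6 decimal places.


P = e^(-lam) * lam^k / k!
e^(-2.57) ≈ 0.07653555
lam^k = 2.57^3 = 16.974593
k! = 3! = 6
P = 0.07653555 * 16.974593 / 6 ≈ 0.216527

0.216527


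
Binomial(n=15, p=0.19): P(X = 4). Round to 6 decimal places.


P = C(n,k) * p^k * (1-p)^(n-k)
C(15,4) = 1365
p^k = 0.19^4 = 0.00130321
(1-p)^(n-k) = 0.81^11 ≈ 0.09847709
P = 1365 * 0.00130321 * 0.09847709 ≈ 0.175179

0.175179


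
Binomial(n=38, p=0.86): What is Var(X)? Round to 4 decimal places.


Var = n*p*(1-p) = 38 * 0.86 * 0.14 = 4.5752

4.5752


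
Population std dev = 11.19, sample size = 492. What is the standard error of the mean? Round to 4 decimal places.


SE = sigma / sqrt(n)
sqrt(492) ≈ 22.181073
SE = 11.19 / 22.181073 ≈ 0.504484

0.5045


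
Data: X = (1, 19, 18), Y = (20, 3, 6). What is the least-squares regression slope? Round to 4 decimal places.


b = sum((xi-xbar)(yi-ybar)) / sum((xi-xbar)^2)
n = 3, xbar = 38/3 ≈ 12.666667, ybar = 29/3 ≈ 9.666667
Sxy = sum((xi-xbar)(yi-ybar)) = -547/3 ≈ -182.333333
Sxx = sum((xi-xbar)^2) = 614/3 ≈ 204.666667
b = Sxy / Sxx = -547/614 ≈ -0.890879

-0.8909


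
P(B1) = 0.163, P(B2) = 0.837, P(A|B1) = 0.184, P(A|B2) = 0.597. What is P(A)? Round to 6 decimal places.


P(A) = P(A|B1)*P(B1) + P(A|B2)*P(B2)
P(A|B1)*P(B1) = 0.184 * 0.163 = 0.029992
P(A|B2)*P(B2) = 0.597 * 0.837 = 0.499689
P(A) = 0.029992 + 0.499689 = 0.529681

0.529681


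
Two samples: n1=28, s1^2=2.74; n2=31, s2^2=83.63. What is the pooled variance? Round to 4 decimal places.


sp^2 = ((n1-1)*s1^2 + (n2-1)*s2^2)/(n1+n2-2)
(n1-1)*s1^2 = 27 * 2.74 = 73.98
(n2-1)*s2^2 = 30 * 83.63 = 2508.9
numerator = 73.98 + 2508.9 = 2582.88
n1+n2-2 = 57
sp^2 = 2582.88 / 57 = 21524/475 ≈ 45.313684

45.3137


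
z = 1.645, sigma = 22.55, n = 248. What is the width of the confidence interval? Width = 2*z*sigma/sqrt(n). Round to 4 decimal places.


width = 2*z*sigma/sqrt(n)
2*z*sigma = 2 * 1.645 * 22.55 = 74.1895
sqrt(248) ≈ 15.748016
width = 74.1895 / 15.748016 ≈ 4.711038

4.7110


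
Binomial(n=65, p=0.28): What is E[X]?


E[X] = n*p = 65 * 0.28 = 18.2

18.2


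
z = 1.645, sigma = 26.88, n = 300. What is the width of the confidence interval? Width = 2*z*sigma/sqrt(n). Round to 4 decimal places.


width = 2*z*sigma/sqrt(n)
2*z*sigma = 2 * 1.645 * 26.88 = 88.4352
sqrt(300) ≈ 17.320508
width = 88.4352 / 17.320508 ≈ 5.105809

5.1058


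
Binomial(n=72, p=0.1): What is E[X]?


E[X] = n*p = 72 * 0.1 = 7.2

7.2


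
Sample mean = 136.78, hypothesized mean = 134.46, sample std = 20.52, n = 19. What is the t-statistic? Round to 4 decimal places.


t = (xbar - mu0) / (s/sqrt(n))
xbar - mu0 = 136.78 - 134.46 = 2.32
sqrt(19) ≈ 4.35889894
s/sqrt(n) = 20.52 / 4.35889894 ≈ 4.70761086
t = 2.32 / 4.70761086 ≈ 0.492819

0.4928


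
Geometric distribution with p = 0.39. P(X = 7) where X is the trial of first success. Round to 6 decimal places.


P = (1-p)^(k-1) * p
(1-p)^(k-1) = 0.61^6 ≈ 0.05152037
P = 0.05152037 * 0.39 ≈ 0.02009295

0.020093


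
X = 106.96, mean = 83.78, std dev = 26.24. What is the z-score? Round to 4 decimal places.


z = (X - mu) / sigma
X - mu = 106.96 - 83.78 = 23.18
z = 23.18 / 26.24 = 1159/1312 ≈ 0.883384

0.8834


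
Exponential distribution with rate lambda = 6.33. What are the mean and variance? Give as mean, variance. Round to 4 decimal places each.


mean = 1/lam, var = 1/lam^2
mean = 1 / 6.33 = 100/633 ≈ 0.157978
lam^2 = 6.33^2 = 40.0689
var = 1 / 40.0689 ≈ 0.024957

0.1580, 0.0250


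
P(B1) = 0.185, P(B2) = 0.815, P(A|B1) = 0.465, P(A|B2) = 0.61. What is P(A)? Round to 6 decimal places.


P(A) = P(A|B1)*P(B1) + P(A|B2)*P(B2)
P(A|B1)*P(B1) = 0.465 * 0.185 = 0.086025
P(A|B2)*P(B2) = 0.61 * 0.815 = 0.49715
P(A) = 0.086025 + 0.49715 = 0.583175

0.583175


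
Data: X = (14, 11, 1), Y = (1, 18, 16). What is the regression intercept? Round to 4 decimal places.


a = ybar - b*xbar, where b = sum((xi-xbar)(yi-ybar)) / sum((xi-xbar)^2)
n = 3, xbar = 26/3 ≈ 8.666667, ybar = 35/3 ≈ 11.666667
Sxy = sum((xi-xbar)(yi-ybar)) = -226/3 ≈ -75.333333
Sxx = sum((xi-xbar)^2) = 278/3 ≈ 92.666667
b = Sxy / Sxx = -113/139 ≈ -0.812950
a = 11.666667 - (-0.812950) * 8.666667 = 2601/139 ≈ 18.712230

18.7122


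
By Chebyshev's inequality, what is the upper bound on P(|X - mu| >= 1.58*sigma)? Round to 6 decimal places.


P <= 1/k^2
k^2 = 1.58^2 = 2.4964
1/k^2 = 1 / 2.4964 = 2500/6241 ≈ 0.40057683

0.400577


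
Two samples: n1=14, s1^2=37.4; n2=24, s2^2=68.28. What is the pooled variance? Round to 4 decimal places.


sp^2 = ((n1-1)*s1^2 + (n2-1)*s2^2)/(n1+n2-2)
(n1-1)*s1^2 = 13 * 37.4 = 486.2
(n2-1)*s2^2 = 23 * 68.28 = 1570.44
numerator = 486.2 + 1570.44 = 2056.64
n1+n2-2 = 36
sp^2 = 2056.64 / 36 = 12854/225 ≈ 57.128889

57.1289


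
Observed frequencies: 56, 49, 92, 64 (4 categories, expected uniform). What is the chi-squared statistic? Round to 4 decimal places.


chi2 = sum((O-E)^2/E), E = total/4
total = 261, E = 261/4 = 65.25
(56 - 65.25)^2 / 65.25 = 85.5625 / 65.25 = 1369/1044 ≈ 1.311303
(49 - 65.25)^2 / 65.25 = 264.0625 / 65.25 = 4225/1044 ≈ 4.046935
(92 - 65.25)^2 / 65.25 = 715.5625 / 65.25 = 11449/1044 ≈ 10.966475
(64 - 65.25)^2 / 65.25 = 1.5625 / 65.25 = 25/1044 ≈ 0.023946
chi2 = 4267/261 ≈ 16.348659

16.3487


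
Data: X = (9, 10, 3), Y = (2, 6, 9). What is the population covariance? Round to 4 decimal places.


Cov = (1/n)*sum((xi-xbar)(yi-ybar))
n = 3, xbar = 22/3 ≈ 7.333333, ybar = 17/3 ≈ 5.666667
sum((xi-xbar)(yi-ybar)) = -59/3 ≈ -19.666667
Cov = -19.666667 / 3 = -59/9 ≈ -6.555556

-6.5556


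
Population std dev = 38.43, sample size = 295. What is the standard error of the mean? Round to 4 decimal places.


SE = sigma / sqrt(n)
sqrt(295) ≈ 17.175564
SE = 38.43 / 17.175564 ≈ 2.237481

2.2375


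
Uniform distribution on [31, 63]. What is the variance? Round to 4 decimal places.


Var = (b-a)^2 / 12
(b-a)^2 = (63 - 31)^2 = 1024
Var = 1024/12 ≈ 85.333333

85.3333


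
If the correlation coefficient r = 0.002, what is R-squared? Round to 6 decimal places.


R^2 = r^2 = (0.002)^2 = 0.000004

0.000004


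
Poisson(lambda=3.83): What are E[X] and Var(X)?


E[X] = Var(X) = lambda = 3.83

3.83, 3.83


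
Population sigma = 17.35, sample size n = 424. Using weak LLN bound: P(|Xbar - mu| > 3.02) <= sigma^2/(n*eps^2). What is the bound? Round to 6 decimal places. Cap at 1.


bound = min(1, sigma^2/(n*eps^2))
sigma^2 = 17.35^2 = 301.0225
n*eps^2 = 424 * 3.02^2 = 424 * 9.1204 = 3867.0496
sigma^2/(n*eps^2) = 301.0225 / 3867.0496 ≈ 0.07784294

0.077843


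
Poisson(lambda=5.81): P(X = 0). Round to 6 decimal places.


P = e^(-lam) * lam^k / k!
e^(-5.81) ≈ 0.002997430
lam^k = 5.81^0 = 1
k! = 0! = 1
P = 0.002997430 * 1 / 1 ≈ 0.002997

0.002997


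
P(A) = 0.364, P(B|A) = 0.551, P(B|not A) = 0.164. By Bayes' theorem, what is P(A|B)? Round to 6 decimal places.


P(A|B) = P(B|A)*P(A) / P(B), P(B) = P(B|A)*P(A) + P(B|not A)*P(not A)
P(B|A)*P(A) = 0.551 * 0.364 = 0.200564
P(B|not A)*P(not A) = 0.164 * 0.636 = 0.104304
P(B) = 0.200564 + 0.104304 = 0.304868
P(A|B) = 0.200564 / 0.304868 ≈ 0.65787160

0.657872


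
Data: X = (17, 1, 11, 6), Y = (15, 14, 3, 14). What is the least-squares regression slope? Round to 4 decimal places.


b = sum((xi-xbar)(yi-ybar)) / sum((xi-xbar)^2)
n = 4, xbar = 35/4 = 8.75, ybar = 46/4 = 11.5
Sxy = sum((xi-xbar)(yi-ybar)) = -16.5
Sxx = sum((xi-xbar)^2) = 140.75
b = Sxy / Sxx = -66/563 ≈ -0.117229

-0.1172


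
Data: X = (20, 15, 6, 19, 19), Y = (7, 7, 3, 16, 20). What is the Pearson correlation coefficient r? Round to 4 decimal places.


r = sum((xi-xbar)(yi-ybar)) / sqrt(sum((xi-xbar)^2) * sum((yi-ybar)^2))
n = 5, xbar = 79/5 = 15.8, ybar = 53/5 = 10.6
Sxy = sum((xi-xbar)(yi-ybar)) = 109.6
Sxx = sum((xi-xbar)^2) = 134.8
Syy = sum((yi-ybar)^2) = 201.2
sqrt(Sxx*Syy) ≈ 164.686854
r = Sxy / sqrt(Sxx*Syy) = 109.6 / 164.686854 ≈ 0.665505

0.6655


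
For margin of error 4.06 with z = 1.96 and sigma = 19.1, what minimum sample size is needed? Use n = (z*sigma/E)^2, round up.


z*sigma/E = 1.96 * 19.1 / 4.06 = 1337/145 ≈ 9.220690
(z*sigma/E)^2 ≈ 85.021118
round up: n = 86

86


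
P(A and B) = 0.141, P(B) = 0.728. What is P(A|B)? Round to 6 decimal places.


P(A|B) = P(A and B) / P(B) = 0.141 / 0.728 = 141/728 ≈ 0.19368132

0.193681


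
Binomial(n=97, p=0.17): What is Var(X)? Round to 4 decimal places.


Var = n*p*(1-p) = 97 * 0.17 * 0.83 = 13.6867

13.6867


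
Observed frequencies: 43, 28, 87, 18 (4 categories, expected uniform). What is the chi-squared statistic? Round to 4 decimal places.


chi2 = sum((O-E)^2/E), E = total/4
total = 176, E = 176/4 = 44
(43 - 44)^2 / 44 = 1 / 44 = 1/44 ≈ 0.022727
(28 - 44)^2 / 44 = 256 / 44 = 64/11 ≈ 5.818182
(87 - 44)^2 / 44 = 1849 / 44 = 1849/44 ≈ 42.022727
(18 - 44)^2 / 44 = 676 / 44 = 169/11 ≈ 15.363636
chi2 = 1391/22 ≈ 63.227273

63.2273


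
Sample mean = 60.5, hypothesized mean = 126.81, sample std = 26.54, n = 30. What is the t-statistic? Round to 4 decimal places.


t = (xbar - mu0) / (s/sqrt(n))
xbar - mu0 = 60.5 - 126.81 = -66.31
sqrt(30) ≈ 5.47722558
s/sqrt(n) = 26.54 / 5.47722558 ≈ 4.84551889
t = -66.31 / 4.84551889 ≈ -13.684809

-13.6848


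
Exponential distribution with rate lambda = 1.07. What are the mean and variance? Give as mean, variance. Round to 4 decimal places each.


mean = 1/lam, var = 1/lam^2
mean = 1 / 1.07 = 100/107 ≈ 0.934579
lam^2 = 1.07^2 = 1.1449
var = 1 / 1.1449 ≈ 0.873439

0.9346, 0.8734


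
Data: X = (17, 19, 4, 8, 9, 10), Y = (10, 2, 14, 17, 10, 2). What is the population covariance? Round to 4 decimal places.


Cov = (1/n)*sum((xi-xbar)(yi-ybar))
n = 6, xbar = 67/6 ≈ 11.166667, ybar = 55/6 ≈ 9.166667
sum((xi-xbar)(yi-ybar)) = -625/6 ≈ -104.166667
Cov = -104.166667 / 6 = -625/36 ≈ -17.361111

-17.3611


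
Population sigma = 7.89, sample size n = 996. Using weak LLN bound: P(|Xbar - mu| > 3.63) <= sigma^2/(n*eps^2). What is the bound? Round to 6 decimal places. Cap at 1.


bound = min(1, sigma^2/(n*eps^2))
sigma^2 = 7.89^2 = 62.2521
n*eps^2 = 996 * 3.63^2 = 996 * 13.1769 = 13124.1924
sigma^2/(n*eps^2) = 62.2521 / 13124.1924 ≈ 0.00474331

0.004743


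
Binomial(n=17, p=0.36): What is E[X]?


E[X] = n*p = 17 * 0.36 = 6.12

6.12


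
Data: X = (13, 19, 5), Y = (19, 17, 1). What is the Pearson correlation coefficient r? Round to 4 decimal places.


r = sum((xi-xbar)(yi-ybar)) / sqrt(sum((xi-xbar)^2) * sum((yi-ybar)^2))
n = 3, xbar = 37/3 ≈ 12.333333, ybar = 37/3 ≈ 12.333333
Sxy = sum((xi-xbar)(yi-ybar)) = 356/3 ≈ 118.666667
Sxx = sum((xi-xbar)^2) = 296/3 ≈ 98.666667
Syy = sum((yi-ybar)^2) = 584/3 ≈ 194.666667
sqrt(Sxx*Syy) ≈ 138.589722
r = Sxy / sqrt(Sxx*Syy) = 118.666667 / 138.589722 ≈ 0.856244

0.8562


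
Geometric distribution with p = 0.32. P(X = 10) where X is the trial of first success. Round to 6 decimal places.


P = (1-p)^(k-1) * p
(1-p)^(k-1) = 0.68^9 ≈ 0.03108710
P = 0.03108710 * 0.32 ≈ 0.009947872

0.009948


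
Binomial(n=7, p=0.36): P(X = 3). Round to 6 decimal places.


P = C(n,k) * p^k * (1-p)^(n-k)
C(7,3) = 35
p^k = 0.36^3 = 0.046656
(1-p)^(n-k) = 0.64^4 ≈ 0.1677722
P = 35 * 0.046656 * 0.1677722 ≈ 0.273965

0.273965


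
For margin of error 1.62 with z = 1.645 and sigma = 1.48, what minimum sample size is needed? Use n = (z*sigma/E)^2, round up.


z*sigma/E = 1.645 * 1.48 / 1.62 = 12173/8100 ≈ 1.502840
(z*sigma/E)^2 ≈ 2.258527
round up: n = 3

3


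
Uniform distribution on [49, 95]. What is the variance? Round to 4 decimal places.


Var = (b-a)^2 / 12
(b-a)^2 = (95 - 49)^2 = 2116
Var = 2116/12 ≈ 176.333333

176.3333


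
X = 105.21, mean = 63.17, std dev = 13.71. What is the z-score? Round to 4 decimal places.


z = (X - mu) / sigma
X - mu = 105.21 - 63.17 = 42.04
z = 42.04 / 13.71 = 4204/1371 ≈ 3.066375

3.0664


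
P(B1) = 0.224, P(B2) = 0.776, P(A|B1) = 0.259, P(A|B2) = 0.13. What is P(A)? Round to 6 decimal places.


P(A) = P(A|B1)*P(B1) + P(A|B2)*P(B2)
P(A|B1)*P(B1) = 0.259 * 0.224 = 0.058016
P(A|B2)*P(B2) = 0.13 * 0.776 = 0.10088
P(A) = 0.058016 + 0.10088 = 0.158896

0.158896


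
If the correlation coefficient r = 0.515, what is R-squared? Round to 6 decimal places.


R^2 = r^2 = (0.515)^2 = 0.265225

0.265225


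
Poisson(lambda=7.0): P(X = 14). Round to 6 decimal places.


P = e^(-lam) * lam^k / k!
e^(-7.0) ≈ 0.0009118820
lam^k = 7.0^14 = 678223072849
k! = 14! = 87178291200
P = 0.0009118820 * 678223072849 / 87178291200 ≈ 0.007094

0.007094


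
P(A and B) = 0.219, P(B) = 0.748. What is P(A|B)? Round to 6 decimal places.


P(A|B) = P(A and B) / P(B) = 0.219 / 0.748 = 219/748 ≈ 0.29278075

0.292781
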